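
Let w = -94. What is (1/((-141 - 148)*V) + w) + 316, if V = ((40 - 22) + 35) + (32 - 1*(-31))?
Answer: 7442327/33524 ≈ 222.00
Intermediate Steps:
V = 116 (V = (18 + 35) + (32 + 31) = 53 + 63 = 116)
(1/((-141 - 148)*V) + w) + 316 = (1/(-141 - 148*116) - 94) + 316 = ((1/116)/(-289) - 94) + 316 = (-1/289*1/116 - 94) + 316 = (-1/33524 - 94) + 316 = -3151257/33524 + 316 = 7442327/33524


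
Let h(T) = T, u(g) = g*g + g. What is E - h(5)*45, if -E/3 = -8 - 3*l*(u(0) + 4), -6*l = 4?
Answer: -225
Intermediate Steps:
u(g) = g + g² (u(g) = g² + g = g + g²)
l = -⅔ (l = -⅙*4 = -⅔ ≈ -0.66667)
E = 0 (E = -3*(-8 - (-2)*(0*(1 + 0) + 4)) = -3*(-8 - (-2)*(0*1 + 4)) = -3*(-8 - (-2)*(0 + 4)) = -3*(-8 - (-2)*4) = -3*(-8 - 3*(-8/3)) = -3*(-8 + 8) = -3*0 = 0)
E - h(5)*45 = 0 - 5*45 = 0 - 1*225 = 0 - 225 = -225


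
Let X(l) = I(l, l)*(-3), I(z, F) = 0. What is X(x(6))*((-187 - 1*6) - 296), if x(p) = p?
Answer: 0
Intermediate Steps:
X(l) = 0 (X(l) = 0*(-3) = 0)
X(x(6))*((-187 - 1*6) - 296) = 0*((-187 - 1*6) - 296) = 0*((-187 - 6) - 296) = 0*(-193 - 296) = 0*(-489) = 0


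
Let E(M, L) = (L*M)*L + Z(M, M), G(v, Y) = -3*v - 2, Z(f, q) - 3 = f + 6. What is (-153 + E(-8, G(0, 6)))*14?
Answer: -2576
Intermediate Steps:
Z(f, q) = 9 + f (Z(f, q) = 3 + (f + 6) = 3 + (6 + f) = 9 + f)
G(v, Y) = -2 - 3*v
E(M, L) = 9 + M + M*L² (E(M, L) = (L*M)*L + (9 + M) = M*L² + (9 + M) = 9 + M + M*L²)
(-153 + E(-8, G(0, 6)))*14 = (-153 + (9 - 8 - 8*(-2 - 3*0)²))*14 = (-153 + (9 - 8 - 8*(-2 + 0)²))*14 = (-153 + (9 - 8 - 8*(-2)²))*14 = (-153 + (9 - 8 - 8*4))*14 = (-153 + (9 - 8 - 32))*14 = (-153 - 31)*14 = -184*14 = -2576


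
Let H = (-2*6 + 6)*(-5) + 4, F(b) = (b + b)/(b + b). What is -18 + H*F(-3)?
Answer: 16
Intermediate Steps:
F(b) = 1 (F(b) = (2*b)/((2*b)) = (2*b)*(1/(2*b)) = 1)
H = 34 (H = (-12 + 6)*(-5) + 4 = -6*(-5) + 4 = 30 + 4 = 34)
-18 + H*F(-3) = -18 + 34*1 = -18 + 34 = 16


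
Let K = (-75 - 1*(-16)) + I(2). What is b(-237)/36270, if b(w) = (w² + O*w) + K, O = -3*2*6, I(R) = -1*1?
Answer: 21547/12090 ≈ 1.7822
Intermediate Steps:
I(R) = -1
O = -36 (O = -6*6 = -36)
K = -60 (K = (-75 - 1*(-16)) - 1 = (-75 + 16) - 1 = -59 - 1 = -60)
b(w) = -60 + w² - 36*w (b(w) = (w² - 36*w) - 60 = -60 + w² - 36*w)
b(-237)/36270 = (-60 + (-237)² - 36*(-237))/36270 = (-60 + 56169 + 8532)*(1/36270) = 64641*(1/36270) = 21547/12090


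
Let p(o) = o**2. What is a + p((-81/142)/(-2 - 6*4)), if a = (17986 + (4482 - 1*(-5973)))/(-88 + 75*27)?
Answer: 29822162437/2030998736 ≈ 14.684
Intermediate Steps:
a = 28441/1937 (a = (17986 + (4482 + 5973))/(-88 + 2025) = (17986 + 10455)/1937 = 28441*(1/1937) = 28441/1937 ≈ 14.683)
a + p((-81/142)/(-2 - 6*4)) = 28441/1937 + ((-81/142)/(-2 - 6*4))**2 = 28441/1937 + ((-81*1/142)/(-2 - 24))**2 = 28441/1937 + (-81/142/(-26))**2 = 28441/1937 + (-81/142*(-1/26))**2 = 28441/1937 + (81/3692)**2 = 28441/1937 + 6561/13630864 = 29822162437/2030998736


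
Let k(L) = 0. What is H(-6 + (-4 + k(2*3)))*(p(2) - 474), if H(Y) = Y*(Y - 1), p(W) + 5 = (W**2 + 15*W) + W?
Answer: -48730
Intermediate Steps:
p(W) = -5 + W**2 + 16*W (p(W) = -5 + ((W**2 + 15*W) + W) = -5 + (W**2 + 16*W) = -5 + W**2 + 16*W)
H(Y) = Y*(-1 + Y)
H(-6 + (-4 + k(2*3)))*(p(2) - 474) = ((-6 + (-4 + 0))*(-1 + (-6 + (-4 + 0))))*((-5 + 2**2 + 16*2) - 474) = ((-6 - 4)*(-1 + (-6 - 4)))*((-5 + 4 + 32) - 474) = (-10*(-1 - 10))*(31 - 474) = -10*(-11)*(-443) = 110*(-443) = -48730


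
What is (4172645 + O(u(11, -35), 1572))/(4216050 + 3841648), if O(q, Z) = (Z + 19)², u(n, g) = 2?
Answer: 3351963/4028849 ≈ 0.83199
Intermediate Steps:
O(q, Z) = (19 + Z)²
(4172645 + O(u(11, -35), 1572))/(4216050 + 3841648) = (4172645 + (19 + 1572)²)/(4216050 + 3841648) = (4172645 + 1591²)/8057698 = (4172645 + 2531281)*(1/8057698) = 6703926*(1/8057698) = 3351963/4028849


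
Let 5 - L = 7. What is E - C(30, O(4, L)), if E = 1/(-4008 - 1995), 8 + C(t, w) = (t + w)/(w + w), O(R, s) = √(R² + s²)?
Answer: 90043/12006 - 3*√5/2 ≈ 4.1457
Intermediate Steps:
L = -2 (L = 5 - 1*7 = 5 - 7 = -2)
C(t, w) = -8 + (t + w)/(2*w) (C(t, w) = -8 + (t + w)/(w + w) = -8 + (t + w)/((2*w)) = -8 + (t + w)*(1/(2*w)) = -8 + (t + w)/(2*w))
E = -1/6003 (E = 1/(-6003) = -1/6003 ≈ -0.00016658)
E - C(30, O(4, L)) = -1/6003 - (30 - 15*√(4² + (-2)²))/(2*(√(4² + (-2)²))) = -1/6003 - (30 - 15*√(16 + 4))/(2*(√(16 + 4))) = -1/6003 - (30 - 30*√5)/(2*(√20)) = -1/6003 - (30 - 30*√5)/(2*(2*√5)) = -1/6003 - √5/10*(30 - 30*√5)/2 = -1/6003 - √5*(30 - 30*√5)/20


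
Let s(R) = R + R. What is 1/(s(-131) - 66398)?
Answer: -1/66660 ≈ -1.5001e-5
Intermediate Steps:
s(R) = 2*R
1/(s(-131) - 66398) = 1/(2*(-131) - 66398) = 1/(-262 - 66398) = 1/(-66660) = -1/66660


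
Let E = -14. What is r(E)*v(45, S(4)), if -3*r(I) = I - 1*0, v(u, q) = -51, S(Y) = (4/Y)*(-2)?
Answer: -238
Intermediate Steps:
S(Y) = -8/Y
r(I) = -I/3 (r(I) = -(I - 1*0)/3 = -(I + 0)/3 = -I/3)
r(E)*v(45, S(4)) = -⅓*(-14)*(-51) = (14/3)*(-51) = -238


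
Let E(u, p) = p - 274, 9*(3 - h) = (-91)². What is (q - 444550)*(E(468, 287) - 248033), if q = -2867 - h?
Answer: 996668121980/9 ≈ 1.1074e+11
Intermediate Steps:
h = -8254/9 (h = 3 - ⅑*(-91)² = 3 - ⅑*8281 = 3 - 8281/9 = -8254/9 ≈ -917.11)
E(u, p) = -274 + p
q = -17549/9 (q = -2867 - 1*(-8254/9) = -2867 + 8254/9 = -17549/9 ≈ -1949.9)
(q - 444550)*(E(468, 287) - 248033) = (-17549/9 - 444550)*((-274 + 287) - 248033) = -4018499*(13 - 248033)/9 = -4018499/9*(-248020) = 996668121980/9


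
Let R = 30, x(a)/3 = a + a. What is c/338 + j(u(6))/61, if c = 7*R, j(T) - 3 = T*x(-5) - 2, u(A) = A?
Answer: -23846/10309 ≈ -2.3131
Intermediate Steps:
x(a) = 6*a (x(a) = 3*(a + a) = 3*(2*a) = 6*a)
j(T) = 1 - 30*T (j(T) = 3 + (T*(6*(-5)) - 2) = 3 + (T*(-30) - 2) = 3 + (-30*T - 2) = 3 + (-2 - 30*T) = 1 - 30*T)
c = 210 (c = 7*30 = 210)
c/338 + j(u(6))/61 = 210/338 + (1 - 30*6)/61 = 210*(1/338) + (1 - 180)*(1/61) = 105/169 - 179*1/61 = 105/169 - 179/61 = -23846/10309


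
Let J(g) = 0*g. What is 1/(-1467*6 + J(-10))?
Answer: -1/8802 ≈ -0.00011361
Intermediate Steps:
J(g) = 0
1/(-1467*6 + J(-10)) = 1/(-1467*6 + 0) = 1/(-8802 + 0) = 1/(-8802) = -1/8802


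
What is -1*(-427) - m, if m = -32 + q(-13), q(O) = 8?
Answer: 451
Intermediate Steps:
m = -24 (m = -32 + 8 = -24)
-1*(-427) - m = -1*(-427) - 1*(-24) = 427 + 24 = 451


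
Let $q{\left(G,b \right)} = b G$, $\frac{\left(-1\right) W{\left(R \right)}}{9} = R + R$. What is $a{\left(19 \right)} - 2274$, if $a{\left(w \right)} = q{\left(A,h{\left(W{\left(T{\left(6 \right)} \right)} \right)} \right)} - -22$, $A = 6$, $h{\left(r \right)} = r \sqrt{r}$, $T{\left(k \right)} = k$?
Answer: $-2252 - 3888 i \sqrt{3} \approx -2252.0 - 6734.2 i$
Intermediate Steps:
$W{\left(R \right)} = - 18 R$ ($W{\left(R \right)} = - 9 \left(R + R\right) = - 9 \cdot 2 R = - 18 R$)
$h{\left(r \right)} = r^{\frac{3}{2}}$
$q{\left(G,b \right)} = G b$
$a{\left(w \right)} = 22 - 3888 i \sqrt{3}$ ($a{\left(w \right)} = 6 \left(\left(-18\right) 6\right)^{\frac{3}{2}} - -22 = 6 \left(-108\right)^{\frac{3}{2}} + 22 = 6 \left(- 648 i \sqrt{3}\right) + 22 = - 3888 i \sqrt{3} + 22 = 22 - 3888 i \sqrt{3}$)
$a{\left(19 \right)} - 2274 = \left(22 - 3888 i \sqrt{3}\right) - 2274 = -2252 - 3888 i \sqrt{3}$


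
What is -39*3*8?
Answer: -936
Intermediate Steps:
-39*3*8 = -117*8 = -936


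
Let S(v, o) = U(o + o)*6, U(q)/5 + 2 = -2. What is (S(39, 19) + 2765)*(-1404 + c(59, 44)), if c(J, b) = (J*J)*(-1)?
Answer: -12920825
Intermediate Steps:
U(q) = -20 (U(q) = -10 + 5*(-2) = -10 - 10 = -20)
c(J, b) = -J**2 (c(J, b) = J**2*(-1) = -J**2)
S(v, o) = -120 (S(v, o) = -20*6 = -120)
(S(39, 19) + 2765)*(-1404 + c(59, 44)) = (-120 + 2765)*(-1404 - 1*59**2) = 2645*(-1404 - 1*3481) = 2645*(-1404 - 3481) = 2645*(-4885) = -12920825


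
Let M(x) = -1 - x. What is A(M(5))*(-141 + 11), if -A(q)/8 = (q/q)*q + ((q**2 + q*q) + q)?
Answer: 62400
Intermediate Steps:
A(q) = -16*q - 16*q**2 (A(q) = -8*((q/q)*q + ((q**2 + q*q) + q)) = -8*(1*q + ((q**2 + q**2) + q)) = -8*(q + (2*q**2 + q)) = -8*(q + (q + 2*q**2)) = -8*(2*q + 2*q**2) = -16*q - 16*q**2)
A(M(5))*(-141 + 11) = (-16*(-1 - 1*5)*(1 + (-1 - 1*5)))*(-141 + 11) = -16*(-1 - 5)*(1 + (-1 - 5))*(-130) = -16*(-6)*(1 - 6)*(-130) = -16*(-6)*(-5)*(-130) = -480*(-130) = 62400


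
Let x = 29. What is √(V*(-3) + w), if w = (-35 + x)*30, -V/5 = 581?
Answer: √8535 ≈ 92.385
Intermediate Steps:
V = -2905 (V = -5*581 = -2905)
w = -180 (w = (-35 + 29)*30 = -6*30 = -180)
√(V*(-3) + w) = √(-2905*(-3) - 180) = √(8715 - 180) = √8535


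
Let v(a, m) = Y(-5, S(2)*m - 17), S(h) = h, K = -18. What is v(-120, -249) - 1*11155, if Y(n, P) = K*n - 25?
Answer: -11090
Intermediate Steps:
Y(n, P) = -25 - 18*n (Y(n, P) = -18*n - 25 = -25 - 18*n)
v(a, m) = 65 (v(a, m) = -25 - 18*(-5) = -25 + 90 = 65)
v(-120, -249) - 1*11155 = 65 - 1*11155 = 65 - 11155 = -11090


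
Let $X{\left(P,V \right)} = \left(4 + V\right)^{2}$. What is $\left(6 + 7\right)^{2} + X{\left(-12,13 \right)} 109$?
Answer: $31670$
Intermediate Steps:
$\left(6 + 7\right)^{2} + X{\left(-12,13 \right)} 109 = \left(6 + 7\right)^{2} + \left(4 + 13\right)^{2} \cdot 109 = 13^{2} + 17^{2} \cdot 109 = 169 + 289 \cdot 109 = 169 + 31501 = 31670$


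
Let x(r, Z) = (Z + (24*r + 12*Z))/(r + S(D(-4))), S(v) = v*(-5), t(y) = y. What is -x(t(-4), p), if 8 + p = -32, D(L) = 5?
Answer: -616/29 ≈ -21.241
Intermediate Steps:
p = -40 (p = -8 - 32 = -40)
S(v) = -5*v
x(r, Z) = (13*Z + 24*r)/(-25 + r) (x(r, Z) = (Z + (24*r + 12*Z))/(r - 5*5) = (Z + (12*Z + 24*r))/(r - 25) = (13*Z + 24*r)/(-25 + r))
-x(t(-4), p) = -(13*(-40) + 24*(-4))/(-25 - 4) = -(-520 - 96)/(-29) = -(-1)*(-616)/29 = -1*616/29 = -616/29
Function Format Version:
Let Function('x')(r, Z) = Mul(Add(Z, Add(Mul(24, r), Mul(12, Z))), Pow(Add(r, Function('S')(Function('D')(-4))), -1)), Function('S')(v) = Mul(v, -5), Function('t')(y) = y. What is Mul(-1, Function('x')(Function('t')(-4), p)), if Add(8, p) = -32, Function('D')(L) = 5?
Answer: Rational(-616, 29) ≈ -21.241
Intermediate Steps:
p = -40 (p = Add(-8, -32) = -40)
Function('S')(v) = Mul(-5, v)
Function('x')(r, Z) = Mul(Pow(Add(-25, r), -1), Add(Mul(13, Z), Mul(24, r))) (Function('x')(r, Z) = Mul(Add(Z, Add(Mul(24, r), Mul(12, Z))), Pow(Add(r, Mul(-5, 5)), -1)) = Mul(Add(Z, Add(Mul(12, Z), Mul(24, r))), Pow(Add(r, -25), -1)) = Mul(Add(Mul(13, Z), Mul(24, r)), Pow(Add(-25, r), -1)) = Mul(Pow(Add(-25, r), -1), Add(Mul(13, Z), Mul(24, r))))
Mul(-1, Function('x')(Function('t')(-4), p)) = Mul(-1, Mul(Pow(Add(-25, -4), -1), Add(Mul(13, -40), Mul(24, -4)))) = Mul(-1, Mul(Pow(-29, -1), Add(-520, -96))) = Mul(-1, Mul(Rational(-1, 29), -616)) = Mul(-1, Rational(616, 29)) = Rational(-616, 29)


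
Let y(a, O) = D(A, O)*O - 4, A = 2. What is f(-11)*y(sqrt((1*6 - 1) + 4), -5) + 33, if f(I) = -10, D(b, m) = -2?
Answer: -27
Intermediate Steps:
y(a, O) = -4 - 2*O (y(a, O) = -2*O - 4 = -4 - 2*O)
f(-11)*y(sqrt((1*6 - 1) + 4), -5) + 33 = -10*(-4 - 2*(-5)) + 33 = -10*(-4 + 10) + 33 = -10*6 + 33 = -60 + 33 = -27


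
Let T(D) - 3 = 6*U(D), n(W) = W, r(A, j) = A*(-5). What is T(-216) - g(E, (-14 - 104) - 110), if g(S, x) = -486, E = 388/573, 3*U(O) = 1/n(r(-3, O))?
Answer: 7337/15 ≈ 489.13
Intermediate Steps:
r(A, j) = -5*A
U(O) = 1/45 (U(O) = 1/(3*((-5*(-3)))) = (⅓)/15 = (⅓)*(1/15) = 1/45)
E = 388/573 (E = 388*(1/573) = 388/573 ≈ 0.67714)
T(D) = 47/15 (T(D) = 3 + 6*(1/45) = 3 + 2/15 = 47/15)
T(-216) - g(E, (-14 - 104) - 110) = 47/15 - 1*(-486) = 47/15 + 486 = 7337/15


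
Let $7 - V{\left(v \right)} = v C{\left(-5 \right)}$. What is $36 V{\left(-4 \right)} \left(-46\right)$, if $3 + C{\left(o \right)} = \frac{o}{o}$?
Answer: $1656$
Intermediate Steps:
$C{\left(o \right)} = -2$ ($C{\left(o \right)} = -3 + \frac{o}{o} = -3 + 1 = -2$)
$V{\left(v \right)} = 7 + 2 v$ ($V{\left(v \right)} = 7 - v \left(-2\right) = 7 - - 2 v = 7 + 2 v$)
$36 V{\left(-4 \right)} \left(-46\right) = 36 \left(7 + 2 \left(-4\right)\right) \left(-46\right) = 36 \left(7 - 8\right) \left(-46\right) = 36 \left(-1\right) \left(-46\right) = \left(-36\right) \left(-46\right) = 1656$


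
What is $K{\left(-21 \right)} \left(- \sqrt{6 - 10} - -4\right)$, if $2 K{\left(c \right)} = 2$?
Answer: $4 - 2 i \approx 4.0 - 2.0 i$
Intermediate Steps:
$K{\left(c \right)} = 1$ ($K{\left(c \right)} = \frac{1}{2} \cdot 2 = 1$)
$K{\left(-21 \right)} \left(- \sqrt{6 - 10} - -4\right) = 1 \left(- \sqrt{6 - 10} - -4\right) = 1 \left(- \sqrt{6 - 10} + 4\right) = 1 \left(- \sqrt{-4} + 4\right) = 1 \left(- 2 i + 4\right) = 1 \left(4 - 2 i\right) = 4 - 2 i$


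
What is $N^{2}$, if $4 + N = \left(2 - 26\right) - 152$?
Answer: $32400$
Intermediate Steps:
$N = -180$ ($N = -4 + \left(\left(2 - 26\right) - 152\right) = -4 - 176 = -180$)
$N^{2} = \left(-180\right)^{2} = 32400$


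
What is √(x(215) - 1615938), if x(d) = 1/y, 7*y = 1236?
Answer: I*√617165502549/618 ≈ 1271.2*I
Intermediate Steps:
y = 1236/7 (y = (⅐)*1236 = 1236/7 ≈ 176.57)
x(d) = 7/1236 (x(d) = 1/(1236/7) = 7/1236)
√(x(215) - 1615938) = √(7/1236 - 1615938) = √(-1997299361/1236) = I*√617165502549/618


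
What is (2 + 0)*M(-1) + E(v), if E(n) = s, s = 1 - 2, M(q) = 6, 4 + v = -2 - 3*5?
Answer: 11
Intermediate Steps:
v = -21 (v = -4 + (-2 - 3*5) = -4 + (-2 - 15) = -4 - 17 = -21)
s = -1
E(n) = -1
(2 + 0)*M(-1) + E(v) = (2 + 0)*6 - 1 = 2*6 - 1 = 12 - 1 = 11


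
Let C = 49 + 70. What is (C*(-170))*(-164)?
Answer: 3317720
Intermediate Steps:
C = 119
(C*(-170))*(-164) = (119*(-170))*(-164) = -20230*(-164) = 3317720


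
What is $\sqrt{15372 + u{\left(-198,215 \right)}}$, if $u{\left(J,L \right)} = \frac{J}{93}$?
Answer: $\frac{\sqrt{14770446}}{31} \approx 123.98$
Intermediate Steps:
$u{\left(J,L \right)} = \frac{J}{93}$ ($u{\left(J,L \right)} = J \frac{1}{93} = \frac{J}{93}$)
$\sqrt{15372 + u{\left(-198,215 \right)}} = \sqrt{15372 + \frac{1}{93} \left(-198\right)} = \sqrt{15372 - \frac{66}{31}} = \sqrt{\frac{476466}{31}} = \frac{\sqrt{14770446}}{31}$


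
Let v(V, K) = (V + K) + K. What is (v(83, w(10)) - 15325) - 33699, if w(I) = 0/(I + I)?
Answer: -48941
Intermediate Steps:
w(I) = 0 (w(I) = 0/((2*I)) = 0*(1/(2*I)) = 0)
v(V, K) = V + 2*K (v(V, K) = (K + V) + K = V + 2*K)
(v(83, w(10)) - 15325) - 33699 = ((83 + 2*0) - 15325) - 33699 = ((83 + 0) - 15325) - 33699 = (83 - 15325) - 33699 = -15242 - 33699 = -48941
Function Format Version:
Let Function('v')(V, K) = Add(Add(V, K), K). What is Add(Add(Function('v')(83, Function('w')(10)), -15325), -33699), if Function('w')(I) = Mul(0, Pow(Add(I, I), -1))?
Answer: -48941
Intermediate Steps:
Function('w')(I) = 0 (Function('w')(I) = Mul(0, Pow(Mul(2, I), -1)) = Mul(0, Mul(Rational(1, 2), Pow(I, -1))) = 0)
Function('v')(V, K) = Add(V, Mul(2, K)) (Function('v')(V, K) = Add(Add(K, V), K) = Add(V, Mul(2, K)))
Add(Add(Function('v')(83, Function('w')(10)), -15325), -33699) = Add(Add(Add(83, Mul(2, 0)), -15325), -33699) = Add(Add(Add(83, 0), -15325), -33699) = Add(Add(83, -15325), -33699) = Add(-15242, -33699) = -48941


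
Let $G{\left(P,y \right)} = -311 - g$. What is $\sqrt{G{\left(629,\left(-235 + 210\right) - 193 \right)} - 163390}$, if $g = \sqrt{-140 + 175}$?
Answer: $\sqrt{-163701 - \sqrt{35}} \approx 404.61 i$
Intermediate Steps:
$g = \sqrt{35} \approx 5.9161$
$G{\left(P,y \right)} = -311 - \sqrt{35}$
$\sqrt{G{\left(629,\left(-235 + 210\right) - 193 \right)} - 163390} = \sqrt{\left(-311 - \sqrt{35}\right) - 163390} = \sqrt{-163701 - \sqrt{35}}$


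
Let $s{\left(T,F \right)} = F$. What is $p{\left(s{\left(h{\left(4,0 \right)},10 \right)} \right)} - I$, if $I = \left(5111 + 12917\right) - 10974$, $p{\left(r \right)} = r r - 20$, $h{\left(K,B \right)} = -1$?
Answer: $-6974$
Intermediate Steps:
$p{\left(r \right)} = -20 + r^{2}$ ($p{\left(r \right)} = r^{2} - 20 = -20 + r^{2}$)
$I = 7054$ ($I = 18028 - 10974 = 7054$)
$p{\left(s{\left(h{\left(4,0 \right)},10 \right)} \right)} - I = \left(-20 + 10^{2}\right) - 7054 = \left(-20 + 100\right) - 7054 = 80 - 7054 = -6974$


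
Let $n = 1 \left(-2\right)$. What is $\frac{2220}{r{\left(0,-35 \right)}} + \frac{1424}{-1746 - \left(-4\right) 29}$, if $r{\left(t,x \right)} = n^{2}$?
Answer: $\frac{451613}{815} \approx 554.13$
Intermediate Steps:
$n = -2$
$r{\left(t,x \right)} = 4$ ($r{\left(t,x \right)} = \left(-2\right)^{2} = 4$)
$\frac{2220}{r{\left(0,-35 \right)}} + \frac{1424}{-1746 - \left(-4\right) 29} = \frac{2220}{4} + \frac{1424}{-1746 - \left(-4\right) 29} = 2220 \cdot \frac{1}{4} + \frac{1424}{-1746 - -116} = 555 + \frac{1424}{-1746 + 116} = 555 + \frac{1424}{-1630} = 555 + 1424 \left(- \frac{1}{1630}\right) = 555 - \frac{712}{815} = \frac{451613}{815}$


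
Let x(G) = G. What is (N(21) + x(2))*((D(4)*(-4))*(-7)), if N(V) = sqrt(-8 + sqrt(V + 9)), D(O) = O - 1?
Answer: 168 + 84*sqrt(-8 + sqrt(30)) ≈ 168.0 + 133.42*I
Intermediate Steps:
D(O) = -1 + O
N(V) = sqrt(-8 + sqrt(9 + V))
(N(21) + x(2))*((D(4)*(-4))*(-7)) = (sqrt(-8 + sqrt(9 + 21)) + 2)*(((-1 + 4)*(-4))*(-7)) = (sqrt(-8 + sqrt(30)) + 2)*((3*(-4))*(-7)) = (2 + sqrt(-8 + sqrt(30)))*(-12*(-7)) = (2 + sqrt(-8 + sqrt(30)))*84 = 168 + 84*sqrt(-8 + sqrt(30))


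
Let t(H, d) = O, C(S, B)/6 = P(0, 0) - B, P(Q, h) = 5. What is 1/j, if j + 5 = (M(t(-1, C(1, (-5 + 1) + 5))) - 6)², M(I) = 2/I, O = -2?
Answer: 1/44 ≈ 0.022727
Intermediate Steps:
C(S, B) = 30 - 6*B (C(S, B) = 6*(5 - B) = 30 - 6*B)
t(H, d) = -2
j = 44 (j = -5 + (2/(-2) - 6)² = -5 + (2*(-½) - 6)² = -5 + (-1 - 6)² = -5 + (-7)² = -5 + 49 = 44)
1/j = 1/44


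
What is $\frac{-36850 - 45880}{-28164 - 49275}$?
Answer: $\frac{82730}{77439} \approx 1.0683$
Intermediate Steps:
$\frac{-36850 - 45880}{-28164 - 49275} = - \frac{82730}{-77439} = \left(-82730\right) \left(- \frac{1}{77439}\right) = \frac{82730}{77439}$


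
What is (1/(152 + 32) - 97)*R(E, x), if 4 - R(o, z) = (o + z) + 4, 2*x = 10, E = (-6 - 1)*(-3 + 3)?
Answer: 89235/184 ≈ 484.97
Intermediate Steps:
E = 0 (E = -7*0 = 0)
x = 5 (x = (½)*10 = 5)
R(o, z) = -o - z (R(o, z) = 4 - ((o + z) + 4) = 4 - (4 + o + z) = 4 + (-4 - o - z) = -o - z)
(1/(152 + 32) - 97)*R(E, x) = (1/(152 + 32) - 97)*(-1*0 - 1*5) = (1/184 - 97)*(0 - 5) = (1/184 - 97)*(-5) = -17847/184*(-5) = 89235/184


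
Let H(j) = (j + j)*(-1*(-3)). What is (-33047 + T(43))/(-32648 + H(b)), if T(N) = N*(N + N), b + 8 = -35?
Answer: 29349/32906 ≈ 0.89190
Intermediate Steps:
b = -43 (b = -8 - 35 = -43)
T(N) = 2*N² (T(N) = N*(2*N) = 2*N²)
H(j) = 6*j (H(j) = (2*j)*3 = 6*j)
(-33047 + T(43))/(-32648 + H(b)) = (-33047 + 2*43²)/(-32648 + 6*(-43)) = (-33047 + 2*1849)/(-32648 - 258) = (-33047 + 3698)/(-32906) = -29349*(-1/32906) = 29349/32906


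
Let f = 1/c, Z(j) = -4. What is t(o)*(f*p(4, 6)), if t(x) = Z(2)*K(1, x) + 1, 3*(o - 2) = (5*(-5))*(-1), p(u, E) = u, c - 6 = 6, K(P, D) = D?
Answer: -121/9 ≈ -13.444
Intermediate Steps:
c = 12 (c = 6 + 6 = 12)
o = 31/3 (o = 2 + ((5*(-5))*(-1))/3 = 2 + (-25*(-1))/3 = 2 + (1/3)*25 = 2 + 25/3 = 31/3 ≈ 10.333)
f = 1/12 ≈ 0.083333
t(x) = 1 - 4*x (t(x) = -4*x + 1 = 1 - 4*x)
t(o)*(f*p(4, 6)) = (1 - 4*31/3)*((1/12)*4) = (1 - 124/3)*(1/3) = -121/3*1/3 = -121/9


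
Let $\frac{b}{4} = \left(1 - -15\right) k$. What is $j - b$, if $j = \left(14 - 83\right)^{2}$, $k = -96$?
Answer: $10905$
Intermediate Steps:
$j = 4761$ ($j = \left(-69\right)^{2} = 4761$)
$b = -6144$ ($b = 4 \left(1 - -15\right) \left(-96\right) = 4 \left(1 + \left(-32 + 47\right)\right) \left(-96\right) = 4 \left(1 + 15\right) \left(-96\right) = 4 \cdot 16 \left(-96\right) = 4 \left(-1536\right) = -6144$)
$j - b = 4761 - -6144 = 4761 + 6144 = 10905$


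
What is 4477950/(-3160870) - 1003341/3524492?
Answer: -1895392941807/1114046102804 ≈ -1.7014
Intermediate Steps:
4477950/(-3160870) - 1003341/3524492 = 4477950*(-1/3160870) - 1003341*1/3524492 = -447795/316087 - 1003341/3524492 = -1895392941807/1114046102804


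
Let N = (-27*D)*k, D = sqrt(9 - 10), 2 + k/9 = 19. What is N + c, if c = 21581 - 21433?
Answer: 148 - 4131*I ≈ 148.0 - 4131.0*I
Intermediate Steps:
k = 153 (k = -18 + 9*19 = -18 + 171 = 153)
c = 148
D = I (D = sqrt(-1) = I ≈ 1.0*I)
N = -4131*I (N = -27*I*153 = -4131*I ≈ -4131.0*I)
N + c = -4131*I + 148 = 148 - 4131*I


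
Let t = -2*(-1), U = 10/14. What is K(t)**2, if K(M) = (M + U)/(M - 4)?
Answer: 361/196 ≈ 1.8418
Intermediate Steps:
U = 5/7 (U = 10*(1/14) = 5/7 ≈ 0.71429)
t = 2
K(M) = (5/7 + M)/(-4 + M) (K(M) = (M + 5/7)/(M - 4) = (5/7 + M)/(-4 + M))
K(t)**2 = ((5/7 + 2)/(-4 + 2))**2 = ((19/7)/(-2))**2 = (-1/2*19/7)**2 = (-19/14)**2 = 361/196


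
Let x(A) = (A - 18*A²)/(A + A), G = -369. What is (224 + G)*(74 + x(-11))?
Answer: -50315/2 ≈ -25158.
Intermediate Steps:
x(A) = (A - 18*A²)/(2*A) (x(A) = (A - 18*A²)/((2*A)) = (A - 18*A²)*(1/(2*A)) = (A - 18*A²)/(2*A))
(224 + G)*(74 + x(-11)) = (224 - 369)*(74 + (½ - 9*(-11))) = -145*(74 + (½ + 99)) = -145*(74 + 199/2) = -145*347/2 = -50315/2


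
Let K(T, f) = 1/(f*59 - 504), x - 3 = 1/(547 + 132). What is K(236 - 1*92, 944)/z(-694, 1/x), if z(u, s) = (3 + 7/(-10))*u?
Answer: -5/440487352 ≈ -1.1351e-8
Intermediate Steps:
x = 2038/679 (x = 3 + 1/(547 + 132) = 3 + 1/679 = 2038/679 ≈ 3.0015)
z(u, s) = 23*u/10 (z(u, s) = (3 + 7*(-⅒))*u = (3 - 7/10)*u = 23*u/10)
K(T, f) = 1/(-504 + 59*f) (K(T, f) = 1/(59*f - 504) = 1/(-504 + 59*f))
K(236 - 1*92, 944)/z(-694, 1/x) = 1/((-504 + 59*944)*(((23/10)*(-694)))) = 1/((-504 + 55696)*(-7981/5)) = -5/7981/55192 = (1/55192)*(-5/7981) = -5/440487352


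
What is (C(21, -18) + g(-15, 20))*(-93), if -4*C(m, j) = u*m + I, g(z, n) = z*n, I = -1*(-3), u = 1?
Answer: 28458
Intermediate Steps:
I = 3
g(z, n) = n*z
C(m, j) = -¾ - m/4 (C(m, j) = -(1*m + 3)/4 = -(m + 3)/4 = -(3 + m)/4 = -¾ - m/4)
(C(21, -18) + g(-15, 20))*(-93) = ((-¾ - ¼*21) + 20*(-15))*(-93) = ((-¾ - 21/4) - 300)*(-93) = (-6 - 300)*(-93) = -306*(-93) = 28458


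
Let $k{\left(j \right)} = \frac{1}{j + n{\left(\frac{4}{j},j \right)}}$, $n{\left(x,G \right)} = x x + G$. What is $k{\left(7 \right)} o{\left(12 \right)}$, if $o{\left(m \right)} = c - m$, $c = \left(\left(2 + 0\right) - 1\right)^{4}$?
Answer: $- \frac{539}{702} \approx -0.76781$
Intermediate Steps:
$n{\left(x,G \right)} = G + x^{2}$ ($n{\left(x,G \right)} = x^{2} + G = G + x^{2}$)
$c = 1$ ($c = \left(2 - 1\right)^{4} = 1^{4} = 1$)
$o{\left(m \right)} = 1 - m$
$k{\left(j \right)} = \frac{1}{2 j + \frac{16}{j^{2}}}$ ($k{\left(j \right)} = \frac{1}{j + \left(j + \left(\frac{4}{j}\right)^{2}\right)} = \frac{1}{j + \left(j + \frac{16}{j^{2}}\right)} = \frac{1}{2 j + \frac{16}{j^{2}}}$)
$k{\left(7 \right)} o{\left(12 \right)} = \frac{7^{2}}{2 \left(8 + 7^{3}\right)} \left(1 - 12\right) = \frac{1}{2} \cdot 49 \frac{1}{8 + 343} \left(1 - 12\right) = \frac{1}{2} \cdot 49 \cdot \frac{1}{351} \left(-11\right) = \frac{49}{702} \left(-11\right) = - \frac{539}{702}$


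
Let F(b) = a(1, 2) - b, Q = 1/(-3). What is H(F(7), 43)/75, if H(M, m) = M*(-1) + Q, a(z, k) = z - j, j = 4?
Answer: 29/225 ≈ 0.12889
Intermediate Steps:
Q = -⅓ ≈ -0.33333
a(z, k) = -4 + z (a(z, k) = z - 1*4 = z - 4 = -4 + z)
F(b) = -3 - b (F(b) = (-4 + 1) - b = -3 - b)
H(M, m) = -⅓ - M (H(M, m) = M*(-1) - ⅓ = -M - ⅓ = -⅓ - M)
H(F(7), 43)/75 = (-⅓ - (-3 - 1*7))/75 = (-⅓ - (-3 - 7))*(1/75) = (-⅓ - 1*(-10))*(1/75) = (-⅓ + 10)*(1/75) = (29/3)*(1/75) = 29/225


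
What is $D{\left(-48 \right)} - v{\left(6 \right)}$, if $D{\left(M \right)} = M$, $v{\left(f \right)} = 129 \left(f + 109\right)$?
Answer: $-14883$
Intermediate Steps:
$v{\left(f \right)} = 14061 + 129 f$ ($v{\left(f \right)} = 129 \left(109 + f\right) = 14061 + 129 f$)
$D{\left(-48 \right)} - v{\left(6 \right)} = -48 - \left(14061 + 129 \cdot 6\right) = -48 - \left(14061 + 774\right) = -48 - 14835 = -14883$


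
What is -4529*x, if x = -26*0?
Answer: 0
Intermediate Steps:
x = 0
-4529*x = -4529*0 = 0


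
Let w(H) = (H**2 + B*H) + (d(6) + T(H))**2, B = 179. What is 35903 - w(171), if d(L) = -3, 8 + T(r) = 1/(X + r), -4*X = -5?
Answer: -11425524412/474721 ≈ -24068.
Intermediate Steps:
X = 5/4 (X = -1/4*(-5) = 5/4 ≈ 1.2500)
T(r) = -8 + 1/(5/4 + r)
w(H) = H**2 + (-3 + 4*(-9 - 8*H)/(5 + 4*H))**2 + 179*H (w(H) = (H**2 + 179*H) + (-3 + 4*(-9 - 8*H)/(5 + 4*H))**2 = H**2 + (-3 + 4*(-9 - 8*H)/(5 + 4*H))**2 + 179*H)
35903 - w(171) = 35903 - (171**2 + 179*171 + (51 + 44*171)**2/(5 + 4*171)**2) = 35903 - (29241 + 30609 + (51 + 7524)**2/(5 + 684)**2) = 35903 - (29241 + 30609 + 7575**2/689**2) = 35903 - (29241 + 30609 + (1/474721)*57380625) = 35903 - (29241 + 30609 + 57380625/474721) = 35903 - 1*28469432475/474721 = 35903 - 28469432475/474721 = -11425524412/474721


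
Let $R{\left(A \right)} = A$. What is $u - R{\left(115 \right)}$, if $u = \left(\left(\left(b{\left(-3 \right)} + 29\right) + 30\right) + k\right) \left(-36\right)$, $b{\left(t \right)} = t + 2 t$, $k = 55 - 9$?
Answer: $-3571$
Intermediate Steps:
$k = 46$
$b{\left(t \right)} = 3 t$
$u = -3456$ ($u = \left(\left(\left(3 \left(-3\right) + 29\right) + 30\right) + 46\right) \left(-36\right) = \left(\left(\left(-9 + 29\right) + 30\right) + 46\right) \left(-36\right) = \left(\left(20 + 30\right) + 46\right) \left(-36\right) = \left(50 + 46\right) \left(-36\right) = 96 \left(-36\right) = -3456$)
$u - R{\left(115 \right)} = -3456 - 115 = -3571$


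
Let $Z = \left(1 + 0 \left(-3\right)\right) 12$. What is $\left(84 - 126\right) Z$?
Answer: $-504$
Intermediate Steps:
$Z = 12$ ($Z = \left(1 + 0\right) 12 = 1 \cdot 12 = 12$)
$\left(84 - 126\right) Z = \left(84 - 126\right) 12 = \left(-42\right) 12 = -504$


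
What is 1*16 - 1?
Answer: 15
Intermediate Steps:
1*16 - 1 = 16 - 1 = 15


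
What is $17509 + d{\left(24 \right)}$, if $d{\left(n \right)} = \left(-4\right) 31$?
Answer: $17385$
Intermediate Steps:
$d{\left(n \right)} = -124$
$17509 + d{\left(24 \right)} = 17509 - 124 = 17385$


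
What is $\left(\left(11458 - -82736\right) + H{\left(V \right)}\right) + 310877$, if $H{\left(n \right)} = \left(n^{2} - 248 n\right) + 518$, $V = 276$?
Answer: $413317$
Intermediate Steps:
$H{\left(n \right)} = 518 + n^{2} - 248 n$
$\left(\left(11458 - -82736\right) + H{\left(V \right)}\right) + 310877 = \left(\left(11458 - -82736\right) + \left(518 + 276^{2} - 68448\right)\right) + 310877 = \left(\left(11458 + 82736\right) + \left(518 + 76176 - 68448\right)\right) + 310877 = \left(94194 + 8246\right) + 310877 = 102440 + 310877 = 413317$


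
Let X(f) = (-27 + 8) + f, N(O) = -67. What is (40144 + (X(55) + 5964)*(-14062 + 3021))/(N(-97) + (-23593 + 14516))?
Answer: 8275732/1143 ≈ 7240.4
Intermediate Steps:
X(f) = -19 + f
(40144 + (X(55) + 5964)*(-14062 + 3021))/(N(-97) + (-23593 + 14516)) = (40144 + ((-19 + 55) + 5964)*(-14062 + 3021))/(-67 + (-23593 + 14516)) = (40144 + (36 + 5964)*(-11041))/(-67 - 9077) = (40144 + 6000*(-11041))/(-9144) = (40144 - 66246000)*(-1/9144) = -66205856*(-1/9144) = 8275732/1143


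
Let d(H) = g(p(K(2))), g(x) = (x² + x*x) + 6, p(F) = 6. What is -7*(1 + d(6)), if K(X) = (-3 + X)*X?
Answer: -553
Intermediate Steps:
K(X) = X*(-3 + X)
g(x) = 6 + 2*x² (g(x) = (x² + x²) + 6 = 2*x² + 6 = 6 + 2*x²)
d(H) = 78 (d(H) = 6 + 2*6² = 6 + 2*36 = 6 + 72 = 78)
-7*(1 + d(6)) = -7*(1 + 78) = -7*79 = -553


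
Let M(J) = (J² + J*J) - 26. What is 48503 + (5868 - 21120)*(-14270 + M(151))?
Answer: -477430609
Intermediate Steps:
M(J) = -26 + 2*J² (M(J) = (J² + J²) - 26 = 2*J² - 26 = -26 + 2*J²)
48503 + (5868 - 21120)*(-14270 + M(151)) = 48503 + (5868 - 21120)*(-14270 + (-26 + 2*151²)) = 48503 - 15252*(-14270 + (-26 + 2*22801)) = 48503 - 15252*(-14270 + (-26 + 45602)) = 48503 - 15252*(-14270 + 45576) = 48503 - 15252*31306 = 48503 - 477479112 = -477430609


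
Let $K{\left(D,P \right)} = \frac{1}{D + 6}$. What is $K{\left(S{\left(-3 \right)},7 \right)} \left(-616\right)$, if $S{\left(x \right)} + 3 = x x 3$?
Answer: $- \frac{308}{15} \approx -20.533$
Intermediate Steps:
$S{\left(x \right)} = -3 + 3 x^{2}$ ($S{\left(x \right)} = -3 + x x 3 = -3 + x^{2} \cdot 3 = -3 + 3 x^{2}$)
$K{\left(D,P \right)} = \frac{1}{6 + D}$
$K{\left(S{\left(-3 \right)},7 \right)} \left(-616\right) = \frac{1}{6 - \left(3 - 3 \left(-3\right)^{2}\right)} \left(-616\right) = \frac{1}{6 + \left(-3 + 3 \cdot 9\right)} \left(-616\right) = \frac{1}{6 + \left(-3 + 27\right)} \left(-616\right) = \frac{1}{6 + 24} \left(-616\right) = \frac{1}{30} \left(-616\right) = - \frac{308}{15}$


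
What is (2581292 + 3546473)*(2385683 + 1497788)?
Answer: 23796997672315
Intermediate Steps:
(2581292 + 3546473)*(2385683 + 1497788) = 6127765*3883471 = 23796997672315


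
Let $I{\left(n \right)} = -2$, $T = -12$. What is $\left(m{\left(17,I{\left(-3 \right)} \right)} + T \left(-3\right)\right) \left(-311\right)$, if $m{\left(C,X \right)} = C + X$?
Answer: $-15861$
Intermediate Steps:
$\left(m{\left(17,I{\left(-3 \right)} \right)} + T \left(-3\right)\right) \left(-311\right) = \left(\left(17 - 2\right) - -36\right) \left(-311\right) = \left(15 + 36\right) \left(-311\right) = 51 \left(-311\right) = -15861$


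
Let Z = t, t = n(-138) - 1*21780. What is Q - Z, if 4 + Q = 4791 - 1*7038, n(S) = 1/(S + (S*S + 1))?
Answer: 369234802/18907 ≈ 19529.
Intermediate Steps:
n(S) = 1/(1 + S + S²) (n(S) = 1/(S + (S² + 1)) = 1/(S + (1 + S²)) = 1/(1 + S + S²))
t = -411794459/18907 (t = 1/(1 - 138 + (-138)²) - 1*21780 = 1/(1 - 138 + 19044) - 21780 = 1/18907 - 21780 = -411794459/18907 ≈ -21780.)
Q = -2251 (Q = -4 + (4791 - 1*7038) = -4 + (4791 - 7038) = -4 - 2247 = -2251)
Z = -411794459/18907 ≈ -21780.
Q - Z = -2251 - 1*(-411794459/18907) = -2251 + 411794459/18907 = 369234802/18907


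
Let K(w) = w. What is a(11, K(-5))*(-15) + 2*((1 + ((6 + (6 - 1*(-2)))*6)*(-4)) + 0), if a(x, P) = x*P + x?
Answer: -10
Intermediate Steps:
a(x, P) = x + P*x (a(x, P) = P*x + x = x + P*x)
a(11, K(-5))*(-15) + 2*((1 + ((6 + (6 - 1*(-2)))*6)*(-4)) + 0) = (11*(1 - 5))*(-15) + 2*((1 + ((6 + (6 - 1*(-2)))*6)*(-4)) + 0) = (11*(-4))*(-15) + 2*((1 + ((6 + (6 + 2))*6)*(-4)) + 0) = -44*(-15) + 2*((1 + ((6 + 8)*6)*(-4)) + 0) = 660 + 2*((1 + (14*6)*(-4)) + 0) = 660 + 2*((1 + 84*(-4)) + 0) = 660 + 2*((1 - 336) + 0) = 660 + 2*(-335 + 0) = 660 + 2*(-335) = 660 - 670 = -10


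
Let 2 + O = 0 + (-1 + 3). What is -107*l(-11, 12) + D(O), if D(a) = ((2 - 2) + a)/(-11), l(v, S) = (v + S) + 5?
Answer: -642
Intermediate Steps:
O = 0 (O = -2 + (0 + (-1 + 3)) = -2 + (0 + 2) = -2 + 2 = 0)
l(v, S) = 5 + S + v (l(v, S) = (S + v) + 5 = 5 + S + v)
D(a) = -a/11 (D(a) = (0 + a)*(-1/11) = a*(-1/11) = -a/11)
-107*l(-11, 12) + D(O) = -107*(5 + 12 - 11) - 1/11*0 = -107*6 + 0 = -642 + 0 = -642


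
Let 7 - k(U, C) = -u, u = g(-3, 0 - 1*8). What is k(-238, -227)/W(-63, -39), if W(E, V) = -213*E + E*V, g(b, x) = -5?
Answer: 1/7938 ≈ 0.00012598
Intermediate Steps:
u = -5
k(U, C) = 2 (k(U, C) = 7 - (-1)*(-5) = 7 - 1*5 = 7 - 5 = 2)
k(-238, -227)/W(-63, -39) = 2/((-63*(-213 - 39))) = 2/((-63*(-252))) = 2/15876 = 2*(1/15876) = 1/7938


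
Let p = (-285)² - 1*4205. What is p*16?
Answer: 1232320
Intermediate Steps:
p = 77020 (p = 81225 - 4205 = 77020)
p*16 = 77020*16 = 1232320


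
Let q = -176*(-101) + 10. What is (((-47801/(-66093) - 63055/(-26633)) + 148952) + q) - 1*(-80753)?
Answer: 435652678361827/1760254869 ≈ 2.4749e+5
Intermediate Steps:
q = 17786 (q = 17776 + 10 = 17786)
(((-47801/(-66093) - 63055/(-26633)) + 148952) + q) - 1*(-80753) = (((-47801/(-66093) - 63055/(-26633)) + 148952) + 17786) - 1*(-80753) = (((-47801*(-1/66093) - 63055*(-1/26633)) + 148952) + 17786) + 80753 = (((47801/66093 + 63055/26633) + 148952) + 17786) + 80753 = ((5440578148/1760254869 + 148952) + 17786) + 80753 = (262198923825436/1760254869 + 17786) + 80753 = 293506816925470/1760254869 + 80753 = 435652678361827/1760254869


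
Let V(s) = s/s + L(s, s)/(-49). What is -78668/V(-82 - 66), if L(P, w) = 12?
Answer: -3854732/37 ≈ -1.0418e+5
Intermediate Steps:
V(s) = 37/49 (V(s) = s/s + 12/(-49) = 1 + 12*(-1/49) = 1 - 12/49 = 37/49)
-78668/V(-82 - 66) = -78668/37/49 = -78668*49/37 = -3854732/37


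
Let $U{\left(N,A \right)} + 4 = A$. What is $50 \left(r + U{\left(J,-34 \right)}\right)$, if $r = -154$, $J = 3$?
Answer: $-9600$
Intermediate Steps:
$U{\left(N,A \right)} = -4 + A$
$50 \left(r + U{\left(J,-34 \right)}\right) = 50 \left(-154 - 38\right) = 50 \left(-192\right) = -9600$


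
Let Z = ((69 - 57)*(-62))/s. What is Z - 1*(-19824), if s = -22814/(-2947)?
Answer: 225036084/11407 ≈ 19728.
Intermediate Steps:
s = 22814/2947 (s = -22814*(-1/2947) = 22814/2947 ≈ 7.7414)
Z = -1096284/11407 (Z = ((69 - 57)*(-62))/(22814/2947) = (12*(-62))*(2947/22814) = -744*2947/22814 = -1096284/11407 ≈ -96.106)
Z - 1*(-19824) = -1096284/11407 - 1*(-19824) = -1096284/11407 + 19824 = 225036084/11407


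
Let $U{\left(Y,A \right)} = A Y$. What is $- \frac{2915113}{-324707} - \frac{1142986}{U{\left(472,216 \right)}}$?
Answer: $- \frac{36966977263}{16552264032} \approx -2.2333$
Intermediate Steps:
$- \frac{2915113}{-324707} - \frac{1142986}{U{\left(472,216 \right)}} = - \frac{2915113}{-324707} - \frac{1142986}{216 \cdot 472} = \left(-2915113\right) \left(- \frac{1}{324707}\right) - \frac{1142986}{101952} = \frac{2915113}{324707} - \frac{571493}{50976} = - \frac{36966977263}{16552264032}$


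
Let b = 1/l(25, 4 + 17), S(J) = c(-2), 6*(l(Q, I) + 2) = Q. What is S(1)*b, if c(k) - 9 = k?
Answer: 42/13 ≈ 3.2308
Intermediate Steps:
c(k) = 9 + k
l(Q, I) = -2 + Q/6
S(J) = 7 (S(J) = 9 - 2 = 7)
b = 6/13 (b = 1/(-2 + (⅙)*25) = 1/(-2 + 25/6) = 1/(13/6) = 6/13 ≈ 0.46154)
S(1)*b = 7*(6/13) = 42/13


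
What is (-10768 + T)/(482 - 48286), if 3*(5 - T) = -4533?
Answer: 2313/11951 ≈ 0.19354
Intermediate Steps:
T = 1516 (T = 5 - ⅓*(-4533) = 5 + 1511 = 1516)
(-10768 + T)/(482 - 48286) = (-10768 + 1516)/(482 - 48286) = -9252/(-47804) = -9252*(-1/47804) = 2313/11951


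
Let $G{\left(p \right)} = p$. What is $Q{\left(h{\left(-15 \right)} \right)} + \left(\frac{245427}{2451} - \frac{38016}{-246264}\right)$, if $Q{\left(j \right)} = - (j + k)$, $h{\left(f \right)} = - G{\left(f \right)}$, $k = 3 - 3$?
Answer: $\frac{714987722}{8383237} \approx 85.288$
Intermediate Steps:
$k = 0$
$h{\left(f \right)} = - f$
$Q{\left(j \right)} = - j$ ($Q{\left(j \right)} = - (j + 0) = - j$)
$Q{\left(h{\left(-15 \right)} \right)} + \left(\frac{245427}{2451} - \frac{38016}{-246264}\right) = - \left(-1\right) \left(-15\right) + \left(\frac{245427}{2451} - \frac{38016}{-246264}\right) = \left(-1\right) 15 + \left(245427 \cdot \frac{1}{2451} - - \frac{1584}{10261}\right) = -15 + \left(\frac{81809}{817} + \frac{1584}{10261}\right) = -15 + \frac{840736277}{8383237} = \frac{714987722}{8383237}$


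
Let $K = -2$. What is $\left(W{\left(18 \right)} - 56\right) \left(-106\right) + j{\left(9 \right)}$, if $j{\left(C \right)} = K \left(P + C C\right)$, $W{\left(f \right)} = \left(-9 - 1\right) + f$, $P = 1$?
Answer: $4924$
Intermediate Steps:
$W{\left(f \right)} = -10 + f$
$j{\left(C \right)} = -2 - 2 C^{2}$ ($j{\left(C \right)} = - 2 \left(1 + C C\right) = - 2 \left(1 + C^{2}\right) = -2 - 2 C^{2}$)
$\left(W{\left(18 \right)} - 56\right) \left(-106\right) + j{\left(9 \right)} = \left(\left(-10 + 18\right) - 56\right) \left(-106\right) - \left(2 + 2 \cdot 9^{2}\right) = \left(8 - 56\right) \left(-106\right) - 164 = \left(-48\right) \left(-106\right) - 164 = 5088 - 164 = 4924$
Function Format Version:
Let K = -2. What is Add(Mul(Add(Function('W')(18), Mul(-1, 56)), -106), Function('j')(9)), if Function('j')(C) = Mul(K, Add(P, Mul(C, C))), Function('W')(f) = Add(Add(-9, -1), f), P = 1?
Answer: 4924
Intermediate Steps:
Function('W')(f) = Add(-10, f)
Function('j')(C) = Add(-2, Mul(-2, Pow(C, 2))) (Function('j')(C) = Mul(-2, Add(1, Mul(C, C))) = Mul(-2, Add(1, Pow(C, 2))) = Add(-2, Mul(-2, Pow(C, 2))))
Add(Mul(Add(Function('W')(18), Mul(-1, 56)), -106), Function('j')(9)) = Add(Mul(Add(Add(-10, 18), Mul(-1, 56)), -106), Add(-2, Mul(-2, Pow(9, 2)))) = Add(Mul(Add(8, -56), -106), Add(-2, Mul(-2, 81))) = Add(Mul(-48, -106), Add(-2, -162)) = Add(5088, -164) = 4924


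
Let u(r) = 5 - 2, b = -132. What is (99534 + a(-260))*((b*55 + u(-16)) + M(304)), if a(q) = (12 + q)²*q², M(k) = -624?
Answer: -32767384849854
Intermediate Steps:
u(r) = 3
a(q) = q²*(12 + q)²
(99534 + a(-260))*((b*55 + u(-16)) + M(304)) = (99534 + (-260)²*(12 - 260)²)*((-132*55 + 3) - 624) = (99534 + 67600*(-248)²)*((-7260 + 3) - 624) = (99534 + 67600*61504)*(-7257 - 624) = (99534 + 4157670400)*(-7881) = 4157769934*(-7881) = -32767384849854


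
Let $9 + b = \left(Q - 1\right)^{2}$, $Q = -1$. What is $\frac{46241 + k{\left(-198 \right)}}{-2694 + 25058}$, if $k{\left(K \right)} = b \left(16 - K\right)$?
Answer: $\frac{45171}{22364} \approx 2.0198$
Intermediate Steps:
$b = -5$ ($b = -9 + \left(-1 - 1\right)^{2} = -9 + \left(-2\right)^{2} = -9 + 4 = -5$)
$k{\left(K \right)} = -80 + 5 K$ ($k{\left(K \right)} = - 5 \left(16 - K\right) = -80 + 5 K$)
$\frac{46241 + k{\left(-198 \right)}}{-2694 + 25058} = \frac{46241 + \left(-80 + 5 \left(-198\right)\right)}{-2694 + 25058} = \frac{46241 - 1070}{22364} = \left(46241 - 1070\right) \frac{1}{22364} = 45171 \cdot \frac{1}{22364} = \frac{45171}{22364}$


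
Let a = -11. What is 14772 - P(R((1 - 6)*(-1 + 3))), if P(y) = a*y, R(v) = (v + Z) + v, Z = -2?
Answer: 14530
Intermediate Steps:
R(v) = -2 + 2*v (R(v) = (v - 2) + v = (-2 + v) + v = -2 + 2*v)
P(y) = -11*y
14772 - P(R((1 - 6)*(-1 + 3))) = 14772 - (-11)*(-2 + 2*((1 - 6)*(-1 + 3))) = 14772 - (-11)*(-2 + 2*(-5*2)) = 14772 - (-11)*(-2 + 2*(-10)) = 14772 - (-11)*(-2 - 20) = 14772 - (-11)*(-22) = 14772 - 1*242 = 14772 - 242 = 14530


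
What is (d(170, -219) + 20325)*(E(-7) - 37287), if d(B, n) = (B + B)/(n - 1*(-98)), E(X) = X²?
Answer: -91567683430/121 ≈ -7.5676e+8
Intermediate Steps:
d(B, n) = 2*B/(98 + n) (d(B, n) = (2*B)/(n + 98) = (2*B)/(98 + n) = 2*B/(98 + n))
(d(170, -219) + 20325)*(E(-7) - 37287) = (2*170/(98 - 219) + 20325)*((-7)² - 37287) = (2*170/(-121) + 20325)*(49 - 37287) = (2*170*(-1/121) + 20325)*(-37238) = (-340/121 + 20325)*(-37238) = (2458985/121)*(-37238) = -91567683430/121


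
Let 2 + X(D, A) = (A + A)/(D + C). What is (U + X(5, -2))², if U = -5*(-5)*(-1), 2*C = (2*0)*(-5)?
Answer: 19321/25 ≈ 772.84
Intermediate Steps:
C = 0 (C = ((2*0)*(-5))/2 = (0*(-5))/2 = (½)*0 = 0)
U = -25 (U = 25*(-1) = -25)
X(D, A) = -2 + 2*A/D (X(D, A) = -2 + (A + A)/(D + 0) = -2 + (2*A)/D = -2 + 2*A/D)
(U + X(5, -2))² = (-25 + (-2 + 2*(-2)/5))² = (-25 + (-2 + 2*(-2)*(⅕)))² = (-25 + (-2 - ⅘))² = (-25 - 14/5)² = (-139/5)² = 19321/25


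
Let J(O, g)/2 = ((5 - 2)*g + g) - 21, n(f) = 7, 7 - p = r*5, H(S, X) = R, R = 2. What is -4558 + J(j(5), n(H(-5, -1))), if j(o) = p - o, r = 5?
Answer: -4544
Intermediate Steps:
H(S, X) = 2
p = -18 (p = 7 - 5*5 = 7 - 1*25 = 7 - 25 = -18)
j(o) = -18 - o
J(O, g) = -42 + 8*g (J(O, g) = 2*(((5 - 2)*g + g) - 21) = 2*((3*g + g) - 21) = 2*(4*g - 21) = 2*(-21 + 4*g) = -42 + 8*g)
-4558 + J(j(5), n(H(-5, -1))) = -4558 + (-42 + 8*7) = -4558 + (-42 + 56) = -4558 + 14 = -4544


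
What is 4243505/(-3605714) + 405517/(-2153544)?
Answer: -757196646847/554647410744 ≈ -1.3652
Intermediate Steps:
4243505/(-3605714) + 405517/(-2153544) = 4243505*(-1/3605714) + 405517*(-1/2153544) = -606215/515102 - 405517/2153544 = -757196646847/554647410744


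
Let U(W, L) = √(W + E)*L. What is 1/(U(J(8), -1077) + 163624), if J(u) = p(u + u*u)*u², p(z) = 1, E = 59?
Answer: 163624/26630142109 + 1077*√123/26630142109 ≈ 6.5928e-6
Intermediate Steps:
J(u) = u² (J(u) = 1*u² = u²)
U(W, L) = L*√(59 + W) (U(W, L) = √(W + 59)*L = √(59 + W)*L = L*√(59 + W))
1/(U(J(8), -1077) + 163624) = 1/(-1077*√(59 + 8²) + 163624) = 1/(-1077*√(59 + 64) + 163624) = 1/(-1077*√123 + 163624) = 1/(163624 - 1077*√123)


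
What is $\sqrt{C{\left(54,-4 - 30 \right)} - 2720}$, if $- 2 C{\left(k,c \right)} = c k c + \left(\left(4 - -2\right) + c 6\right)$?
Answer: $i \sqrt{33833} \approx 183.94 i$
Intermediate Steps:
$C{\left(k,c \right)} = -3 - 3 c - \frac{k c^{2}}{2}$ ($C{\left(k,c \right)} = - \frac{c k c + \left(\left(4 - -2\right) + c 6\right)}{2} = - \frac{k c^{2} + \left(\left(4 + 2\right) + 6 c\right)}{2} = - \frac{k c^{2} + \left(6 + 6 c\right)}{2} = - \frac{6 + 6 c + k c^{2}}{2} = -3 - 3 c - \frac{k c^{2}}{2}$)
$\sqrt{C{\left(54,-4 - 30 \right)} - 2720} = \sqrt{\left(-3 - 3 \left(-4 - 30\right) - 27 \left(-4 - 30\right)^{2}\right) - 2720} = \sqrt{\left(-3 - -102 - 27 \left(-34\right)^{2}\right) - 2720} = \sqrt{\left(-3 + 102 - 27 \cdot 1156\right) - 2720} = \sqrt{\left(-3 + 102 - 31212\right) - 2720} = \sqrt{-31113 - 2720} = \sqrt{-33833} = i \sqrt{33833}$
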